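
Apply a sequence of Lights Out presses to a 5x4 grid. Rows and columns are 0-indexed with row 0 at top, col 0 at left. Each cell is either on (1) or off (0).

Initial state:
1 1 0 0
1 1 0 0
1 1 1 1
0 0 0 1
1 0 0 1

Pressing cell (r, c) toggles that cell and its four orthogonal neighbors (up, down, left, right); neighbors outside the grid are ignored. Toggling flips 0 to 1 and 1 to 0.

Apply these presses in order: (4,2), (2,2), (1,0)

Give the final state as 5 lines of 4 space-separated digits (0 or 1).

Answer: 0 1 0 0
0 0 1 0
0 0 0 0
0 0 0 1
1 1 1 0

Derivation:
After press 1 at (4,2):
1 1 0 0
1 1 0 0
1 1 1 1
0 0 1 1
1 1 1 0

After press 2 at (2,2):
1 1 0 0
1 1 1 0
1 0 0 0
0 0 0 1
1 1 1 0

After press 3 at (1,0):
0 1 0 0
0 0 1 0
0 0 0 0
0 0 0 1
1 1 1 0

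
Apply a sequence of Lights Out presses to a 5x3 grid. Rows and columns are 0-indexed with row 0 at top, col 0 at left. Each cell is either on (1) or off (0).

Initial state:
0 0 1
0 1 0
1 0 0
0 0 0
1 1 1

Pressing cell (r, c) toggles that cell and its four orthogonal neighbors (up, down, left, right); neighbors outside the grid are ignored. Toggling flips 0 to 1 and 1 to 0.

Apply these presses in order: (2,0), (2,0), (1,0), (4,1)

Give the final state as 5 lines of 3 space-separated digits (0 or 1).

Answer: 1 0 1
1 0 0
0 0 0
0 1 0
0 0 0

Derivation:
After press 1 at (2,0):
0 0 1
1 1 0
0 1 0
1 0 0
1 1 1

After press 2 at (2,0):
0 0 1
0 1 0
1 0 0
0 0 0
1 1 1

After press 3 at (1,0):
1 0 1
1 0 0
0 0 0
0 0 0
1 1 1

After press 4 at (4,1):
1 0 1
1 0 0
0 0 0
0 1 0
0 0 0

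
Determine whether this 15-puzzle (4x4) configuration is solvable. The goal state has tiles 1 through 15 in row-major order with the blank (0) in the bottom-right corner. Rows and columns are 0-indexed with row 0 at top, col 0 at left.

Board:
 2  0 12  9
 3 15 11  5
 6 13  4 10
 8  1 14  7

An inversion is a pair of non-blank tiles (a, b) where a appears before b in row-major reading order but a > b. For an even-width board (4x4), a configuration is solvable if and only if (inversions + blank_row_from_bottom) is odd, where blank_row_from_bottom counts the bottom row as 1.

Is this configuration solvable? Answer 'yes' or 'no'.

Inversions: 52
Blank is in row 0 (0-indexed from top), which is row 4 counting from the bottom (bottom = 1).
52 + 4 = 56, which is even, so the puzzle is not solvable.

Answer: no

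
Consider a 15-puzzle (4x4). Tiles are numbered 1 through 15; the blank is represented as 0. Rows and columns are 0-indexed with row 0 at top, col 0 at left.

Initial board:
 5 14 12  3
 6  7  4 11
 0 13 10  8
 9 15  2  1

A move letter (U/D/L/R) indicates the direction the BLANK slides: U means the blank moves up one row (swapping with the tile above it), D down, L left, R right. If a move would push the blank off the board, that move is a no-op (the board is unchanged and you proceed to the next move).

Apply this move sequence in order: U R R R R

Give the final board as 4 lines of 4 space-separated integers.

After move 1 (U):
 5 14 12  3
 0  7  4 11
 6 13 10  8
 9 15  2  1

After move 2 (R):
 5 14 12  3
 7  0  4 11
 6 13 10  8
 9 15  2  1

After move 3 (R):
 5 14 12  3
 7  4  0 11
 6 13 10  8
 9 15  2  1

After move 4 (R):
 5 14 12  3
 7  4 11  0
 6 13 10  8
 9 15  2  1

After move 5 (R):
 5 14 12  3
 7  4 11  0
 6 13 10  8
 9 15  2  1

Answer:  5 14 12  3
 7  4 11  0
 6 13 10  8
 9 15  2  1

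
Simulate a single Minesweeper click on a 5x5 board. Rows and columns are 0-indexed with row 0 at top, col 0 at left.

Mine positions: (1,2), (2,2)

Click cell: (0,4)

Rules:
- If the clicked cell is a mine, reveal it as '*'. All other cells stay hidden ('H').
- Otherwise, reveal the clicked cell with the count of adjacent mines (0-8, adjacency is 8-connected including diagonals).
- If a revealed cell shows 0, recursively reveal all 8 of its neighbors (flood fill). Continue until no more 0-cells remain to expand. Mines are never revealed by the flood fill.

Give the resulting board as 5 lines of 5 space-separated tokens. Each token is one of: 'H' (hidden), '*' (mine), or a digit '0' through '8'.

0 1 H 1 0
0 2 H 2 0
0 2 H 2 0
0 1 1 1 0
0 0 0 0 0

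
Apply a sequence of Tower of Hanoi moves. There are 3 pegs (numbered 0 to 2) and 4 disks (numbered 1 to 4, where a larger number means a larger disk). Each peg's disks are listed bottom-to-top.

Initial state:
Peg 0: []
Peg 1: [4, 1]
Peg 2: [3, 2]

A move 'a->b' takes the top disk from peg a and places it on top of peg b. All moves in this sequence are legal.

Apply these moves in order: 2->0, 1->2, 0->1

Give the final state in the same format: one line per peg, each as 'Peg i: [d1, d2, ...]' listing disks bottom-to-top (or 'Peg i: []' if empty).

After move 1 (2->0):
Peg 0: [2]
Peg 1: [4, 1]
Peg 2: [3]

After move 2 (1->2):
Peg 0: [2]
Peg 1: [4]
Peg 2: [3, 1]

After move 3 (0->1):
Peg 0: []
Peg 1: [4, 2]
Peg 2: [3, 1]

Answer: Peg 0: []
Peg 1: [4, 2]
Peg 2: [3, 1]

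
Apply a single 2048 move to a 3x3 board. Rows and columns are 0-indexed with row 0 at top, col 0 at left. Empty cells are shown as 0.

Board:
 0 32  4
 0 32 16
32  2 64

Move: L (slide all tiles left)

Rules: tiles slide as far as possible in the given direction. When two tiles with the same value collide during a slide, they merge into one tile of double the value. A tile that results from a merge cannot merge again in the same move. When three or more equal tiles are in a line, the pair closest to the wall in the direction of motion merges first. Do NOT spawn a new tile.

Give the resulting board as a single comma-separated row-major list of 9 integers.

Answer: 32, 4, 0, 32, 16, 0, 32, 2, 64

Derivation:
Slide left:
row 0: [0, 32, 4] -> [32, 4, 0]
row 1: [0, 32, 16] -> [32, 16, 0]
row 2: [32, 2, 64] -> [32, 2, 64]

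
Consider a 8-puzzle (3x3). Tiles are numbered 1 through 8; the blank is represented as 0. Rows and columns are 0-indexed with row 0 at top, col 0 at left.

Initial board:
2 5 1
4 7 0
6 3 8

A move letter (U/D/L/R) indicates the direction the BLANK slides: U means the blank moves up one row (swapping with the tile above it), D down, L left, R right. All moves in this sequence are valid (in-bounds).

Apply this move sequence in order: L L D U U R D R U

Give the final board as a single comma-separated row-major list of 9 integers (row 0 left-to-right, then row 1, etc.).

Answer: 5, 4, 0, 2, 7, 1, 6, 3, 8

Derivation:
After move 1 (L):
2 5 1
4 0 7
6 3 8

After move 2 (L):
2 5 1
0 4 7
6 3 8

After move 3 (D):
2 5 1
6 4 7
0 3 8

After move 4 (U):
2 5 1
0 4 7
6 3 8

After move 5 (U):
0 5 1
2 4 7
6 3 8

After move 6 (R):
5 0 1
2 4 7
6 3 8

After move 7 (D):
5 4 1
2 0 7
6 3 8

After move 8 (R):
5 4 1
2 7 0
6 3 8

After move 9 (U):
5 4 0
2 7 1
6 3 8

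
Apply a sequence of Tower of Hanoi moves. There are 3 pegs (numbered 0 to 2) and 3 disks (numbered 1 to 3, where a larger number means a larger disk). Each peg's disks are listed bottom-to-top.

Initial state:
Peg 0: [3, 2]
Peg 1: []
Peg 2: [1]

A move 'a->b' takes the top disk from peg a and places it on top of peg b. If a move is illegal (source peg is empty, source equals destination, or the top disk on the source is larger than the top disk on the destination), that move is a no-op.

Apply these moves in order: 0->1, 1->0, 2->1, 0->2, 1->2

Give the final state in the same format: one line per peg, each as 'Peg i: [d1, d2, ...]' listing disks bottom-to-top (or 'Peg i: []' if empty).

Answer: Peg 0: [3]
Peg 1: []
Peg 2: [2, 1]

Derivation:
After move 1 (0->1):
Peg 0: [3]
Peg 1: [2]
Peg 2: [1]

After move 2 (1->0):
Peg 0: [3, 2]
Peg 1: []
Peg 2: [1]

After move 3 (2->1):
Peg 0: [3, 2]
Peg 1: [1]
Peg 2: []

After move 4 (0->2):
Peg 0: [3]
Peg 1: [1]
Peg 2: [2]

After move 5 (1->2):
Peg 0: [3]
Peg 1: []
Peg 2: [2, 1]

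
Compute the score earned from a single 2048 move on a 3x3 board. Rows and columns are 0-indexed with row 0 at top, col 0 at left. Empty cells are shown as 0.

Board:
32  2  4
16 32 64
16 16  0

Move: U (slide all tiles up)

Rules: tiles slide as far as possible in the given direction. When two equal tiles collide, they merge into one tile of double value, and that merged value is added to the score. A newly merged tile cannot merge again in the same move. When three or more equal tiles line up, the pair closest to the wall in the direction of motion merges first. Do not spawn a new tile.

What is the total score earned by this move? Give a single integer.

Answer: 32

Derivation:
Slide up:
col 0: [32, 16, 16] -> [32, 32, 0]  score +32 (running 32)
col 1: [2, 32, 16] -> [2, 32, 16]  score +0 (running 32)
col 2: [4, 64, 0] -> [4, 64, 0]  score +0 (running 32)
Board after move:
32  2  4
32 32 64
 0 16  0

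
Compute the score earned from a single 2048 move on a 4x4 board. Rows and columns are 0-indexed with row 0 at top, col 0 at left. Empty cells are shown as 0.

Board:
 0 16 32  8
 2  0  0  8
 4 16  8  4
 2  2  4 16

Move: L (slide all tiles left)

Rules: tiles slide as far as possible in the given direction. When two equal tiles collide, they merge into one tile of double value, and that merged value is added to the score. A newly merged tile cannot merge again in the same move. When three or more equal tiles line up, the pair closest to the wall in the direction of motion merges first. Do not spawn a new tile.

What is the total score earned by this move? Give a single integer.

Slide left:
row 0: [0, 16, 32, 8] -> [16, 32, 8, 0]  score +0 (running 0)
row 1: [2, 0, 0, 8] -> [2, 8, 0, 0]  score +0 (running 0)
row 2: [4, 16, 8, 4] -> [4, 16, 8, 4]  score +0 (running 0)
row 3: [2, 2, 4, 16] -> [4, 4, 16, 0]  score +4 (running 4)
Board after move:
16 32  8  0
 2  8  0  0
 4 16  8  4
 4  4 16  0

Answer: 4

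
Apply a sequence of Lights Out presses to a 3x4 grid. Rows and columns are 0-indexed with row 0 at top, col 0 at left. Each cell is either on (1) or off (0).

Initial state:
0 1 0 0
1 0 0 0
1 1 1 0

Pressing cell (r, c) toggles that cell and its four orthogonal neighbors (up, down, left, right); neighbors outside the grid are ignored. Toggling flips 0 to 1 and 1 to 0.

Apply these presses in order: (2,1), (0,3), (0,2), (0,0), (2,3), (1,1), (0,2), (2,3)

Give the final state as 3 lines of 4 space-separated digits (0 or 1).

After press 1 at (2,1):
0 1 0 0
1 1 0 0
0 0 0 0

After press 2 at (0,3):
0 1 1 1
1 1 0 1
0 0 0 0

After press 3 at (0,2):
0 0 0 0
1 1 1 1
0 0 0 0

After press 4 at (0,0):
1 1 0 0
0 1 1 1
0 0 0 0

After press 5 at (2,3):
1 1 0 0
0 1 1 0
0 0 1 1

After press 6 at (1,1):
1 0 0 0
1 0 0 0
0 1 1 1

After press 7 at (0,2):
1 1 1 1
1 0 1 0
0 1 1 1

After press 8 at (2,3):
1 1 1 1
1 0 1 1
0 1 0 0

Answer: 1 1 1 1
1 0 1 1
0 1 0 0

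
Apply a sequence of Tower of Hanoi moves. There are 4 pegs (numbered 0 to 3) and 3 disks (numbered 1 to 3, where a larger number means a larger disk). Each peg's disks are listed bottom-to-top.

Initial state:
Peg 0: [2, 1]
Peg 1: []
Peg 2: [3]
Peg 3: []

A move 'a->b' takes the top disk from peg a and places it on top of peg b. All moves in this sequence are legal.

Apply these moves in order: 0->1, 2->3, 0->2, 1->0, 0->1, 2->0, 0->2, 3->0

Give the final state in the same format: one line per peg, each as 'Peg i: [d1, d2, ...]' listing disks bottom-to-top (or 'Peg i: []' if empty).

Answer: Peg 0: [3]
Peg 1: [1]
Peg 2: [2]
Peg 3: []

Derivation:
After move 1 (0->1):
Peg 0: [2]
Peg 1: [1]
Peg 2: [3]
Peg 3: []

After move 2 (2->3):
Peg 0: [2]
Peg 1: [1]
Peg 2: []
Peg 3: [3]

After move 3 (0->2):
Peg 0: []
Peg 1: [1]
Peg 2: [2]
Peg 3: [3]

After move 4 (1->0):
Peg 0: [1]
Peg 1: []
Peg 2: [2]
Peg 3: [3]

After move 5 (0->1):
Peg 0: []
Peg 1: [1]
Peg 2: [2]
Peg 3: [3]

After move 6 (2->0):
Peg 0: [2]
Peg 1: [1]
Peg 2: []
Peg 3: [3]

After move 7 (0->2):
Peg 0: []
Peg 1: [1]
Peg 2: [2]
Peg 3: [3]

After move 8 (3->0):
Peg 0: [3]
Peg 1: [1]
Peg 2: [2]
Peg 3: []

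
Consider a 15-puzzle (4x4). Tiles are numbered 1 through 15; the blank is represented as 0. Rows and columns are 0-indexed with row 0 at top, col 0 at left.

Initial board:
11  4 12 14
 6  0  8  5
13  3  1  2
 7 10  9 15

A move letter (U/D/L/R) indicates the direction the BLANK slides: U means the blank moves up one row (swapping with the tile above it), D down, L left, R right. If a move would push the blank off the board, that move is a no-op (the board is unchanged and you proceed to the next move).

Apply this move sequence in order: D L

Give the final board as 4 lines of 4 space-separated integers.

Answer: 11  4 12 14
 6  3  8  5
 0 13  1  2
 7 10  9 15

Derivation:
After move 1 (D):
11  4 12 14
 6  3  8  5
13  0  1  2
 7 10  9 15

After move 2 (L):
11  4 12 14
 6  3  8  5
 0 13  1  2
 7 10  9 15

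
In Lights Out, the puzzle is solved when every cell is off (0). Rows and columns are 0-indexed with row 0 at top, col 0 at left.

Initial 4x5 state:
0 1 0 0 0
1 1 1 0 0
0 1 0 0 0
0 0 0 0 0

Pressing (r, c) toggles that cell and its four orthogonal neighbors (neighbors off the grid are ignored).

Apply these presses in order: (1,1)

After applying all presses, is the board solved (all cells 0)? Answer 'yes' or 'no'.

Answer: yes

Derivation:
After press 1 at (1,1):
0 0 0 0 0
0 0 0 0 0
0 0 0 0 0
0 0 0 0 0

Lights still on: 0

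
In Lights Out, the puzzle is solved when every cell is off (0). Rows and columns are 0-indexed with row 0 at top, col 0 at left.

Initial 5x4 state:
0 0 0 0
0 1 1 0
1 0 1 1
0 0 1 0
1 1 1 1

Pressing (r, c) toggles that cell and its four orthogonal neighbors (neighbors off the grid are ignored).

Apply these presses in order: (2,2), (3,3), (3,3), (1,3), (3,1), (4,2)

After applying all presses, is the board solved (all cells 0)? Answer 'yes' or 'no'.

Answer: no

Derivation:
After press 1 at (2,2):
0 0 0 0
0 1 0 0
1 1 0 0
0 0 0 0
1 1 1 1

After press 2 at (3,3):
0 0 0 0
0 1 0 0
1 1 0 1
0 0 1 1
1 1 1 0

After press 3 at (3,3):
0 0 0 0
0 1 0 0
1 1 0 0
0 0 0 0
1 1 1 1

After press 4 at (1,3):
0 0 0 1
0 1 1 1
1 1 0 1
0 0 0 0
1 1 1 1

After press 5 at (3,1):
0 0 0 1
0 1 1 1
1 0 0 1
1 1 1 0
1 0 1 1

After press 6 at (4,2):
0 0 0 1
0 1 1 1
1 0 0 1
1 1 0 0
1 1 0 0

Lights still on: 10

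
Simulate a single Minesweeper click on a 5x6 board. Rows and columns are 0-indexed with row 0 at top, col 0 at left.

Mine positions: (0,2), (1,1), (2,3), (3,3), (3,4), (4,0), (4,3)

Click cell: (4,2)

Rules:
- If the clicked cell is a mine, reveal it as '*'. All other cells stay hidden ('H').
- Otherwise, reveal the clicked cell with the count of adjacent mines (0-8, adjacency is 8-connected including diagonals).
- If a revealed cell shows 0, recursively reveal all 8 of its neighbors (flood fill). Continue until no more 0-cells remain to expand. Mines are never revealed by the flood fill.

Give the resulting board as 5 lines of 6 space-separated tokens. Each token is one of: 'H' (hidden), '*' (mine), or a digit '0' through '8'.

H H H H H H
H H H H H H
H H H H H H
H H H H H H
H H 2 H H H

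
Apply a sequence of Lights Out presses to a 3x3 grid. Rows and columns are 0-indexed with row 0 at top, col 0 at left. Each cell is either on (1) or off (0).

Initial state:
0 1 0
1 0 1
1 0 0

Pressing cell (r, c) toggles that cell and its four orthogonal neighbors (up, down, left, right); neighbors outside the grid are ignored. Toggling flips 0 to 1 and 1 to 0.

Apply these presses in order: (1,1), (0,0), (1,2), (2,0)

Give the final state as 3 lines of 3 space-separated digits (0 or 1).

Answer: 1 1 1
0 0 1
0 0 1

Derivation:
After press 1 at (1,1):
0 0 0
0 1 0
1 1 0

After press 2 at (0,0):
1 1 0
1 1 0
1 1 0

After press 3 at (1,2):
1 1 1
1 0 1
1 1 1

After press 4 at (2,0):
1 1 1
0 0 1
0 0 1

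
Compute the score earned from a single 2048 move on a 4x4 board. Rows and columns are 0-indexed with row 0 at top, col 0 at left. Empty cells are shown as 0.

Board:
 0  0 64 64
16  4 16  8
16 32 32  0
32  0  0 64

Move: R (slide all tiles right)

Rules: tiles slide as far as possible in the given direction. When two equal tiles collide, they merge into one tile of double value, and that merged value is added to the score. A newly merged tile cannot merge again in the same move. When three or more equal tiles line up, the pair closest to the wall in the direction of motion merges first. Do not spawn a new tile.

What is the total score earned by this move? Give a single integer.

Slide right:
row 0: [0, 0, 64, 64] -> [0, 0, 0, 128]  score +128 (running 128)
row 1: [16, 4, 16, 8] -> [16, 4, 16, 8]  score +0 (running 128)
row 2: [16, 32, 32, 0] -> [0, 0, 16, 64]  score +64 (running 192)
row 3: [32, 0, 0, 64] -> [0, 0, 32, 64]  score +0 (running 192)
Board after move:
  0   0   0 128
 16   4  16   8
  0   0  16  64
  0   0  32  64

Answer: 192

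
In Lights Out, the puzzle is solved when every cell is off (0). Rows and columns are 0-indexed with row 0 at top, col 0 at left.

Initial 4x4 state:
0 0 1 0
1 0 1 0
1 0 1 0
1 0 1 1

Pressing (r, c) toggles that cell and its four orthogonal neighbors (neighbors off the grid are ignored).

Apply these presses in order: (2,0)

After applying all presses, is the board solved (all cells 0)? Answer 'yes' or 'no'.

Answer: no

Derivation:
After press 1 at (2,0):
0 0 1 0
0 0 1 0
0 1 1 0
0 0 1 1

Lights still on: 6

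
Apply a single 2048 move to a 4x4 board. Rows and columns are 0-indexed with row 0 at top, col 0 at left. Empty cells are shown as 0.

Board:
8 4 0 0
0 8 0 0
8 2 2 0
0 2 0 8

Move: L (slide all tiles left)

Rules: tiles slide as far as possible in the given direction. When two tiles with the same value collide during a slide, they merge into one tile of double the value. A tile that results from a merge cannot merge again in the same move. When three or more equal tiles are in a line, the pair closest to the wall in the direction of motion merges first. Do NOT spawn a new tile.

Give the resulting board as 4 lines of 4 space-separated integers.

Answer: 8 4 0 0
8 0 0 0
8 4 0 0
2 8 0 0

Derivation:
Slide left:
row 0: [8, 4, 0, 0] -> [8, 4, 0, 0]
row 1: [0, 8, 0, 0] -> [8, 0, 0, 0]
row 2: [8, 2, 2, 0] -> [8, 4, 0, 0]
row 3: [0, 2, 0, 8] -> [2, 8, 0, 0]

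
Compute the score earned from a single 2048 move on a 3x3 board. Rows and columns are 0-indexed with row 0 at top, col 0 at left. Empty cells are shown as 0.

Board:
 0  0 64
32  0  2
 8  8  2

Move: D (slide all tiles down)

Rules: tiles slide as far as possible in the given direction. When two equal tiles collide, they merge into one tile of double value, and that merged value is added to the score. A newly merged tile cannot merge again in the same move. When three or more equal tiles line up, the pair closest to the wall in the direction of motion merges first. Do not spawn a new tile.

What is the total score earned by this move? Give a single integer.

Slide down:
col 0: [0, 32, 8] -> [0, 32, 8]  score +0 (running 0)
col 1: [0, 0, 8] -> [0, 0, 8]  score +0 (running 0)
col 2: [64, 2, 2] -> [0, 64, 4]  score +4 (running 4)
Board after move:
 0  0  0
32  0 64
 8  8  4

Answer: 4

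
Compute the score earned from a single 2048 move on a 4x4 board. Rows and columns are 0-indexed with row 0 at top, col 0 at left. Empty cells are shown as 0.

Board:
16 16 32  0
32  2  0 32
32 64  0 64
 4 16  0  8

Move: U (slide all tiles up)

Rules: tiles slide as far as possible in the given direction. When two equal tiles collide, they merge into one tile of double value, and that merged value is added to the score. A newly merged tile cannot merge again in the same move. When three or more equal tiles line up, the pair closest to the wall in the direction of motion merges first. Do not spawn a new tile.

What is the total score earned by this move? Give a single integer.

Answer: 64

Derivation:
Slide up:
col 0: [16, 32, 32, 4] -> [16, 64, 4, 0]  score +64 (running 64)
col 1: [16, 2, 64, 16] -> [16, 2, 64, 16]  score +0 (running 64)
col 2: [32, 0, 0, 0] -> [32, 0, 0, 0]  score +0 (running 64)
col 3: [0, 32, 64, 8] -> [32, 64, 8, 0]  score +0 (running 64)
Board after move:
16 16 32 32
64  2  0 64
 4 64  0  8
 0 16  0  0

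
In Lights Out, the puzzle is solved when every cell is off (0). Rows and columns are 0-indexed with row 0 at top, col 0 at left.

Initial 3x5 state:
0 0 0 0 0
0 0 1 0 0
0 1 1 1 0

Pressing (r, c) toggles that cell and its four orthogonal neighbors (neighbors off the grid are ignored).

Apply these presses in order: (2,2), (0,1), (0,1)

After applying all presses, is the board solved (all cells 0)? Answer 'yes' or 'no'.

Answer: yes

Derivation:
After press 1 at (2,2):
0 0 0 0 0
0 0 0 0 0
0 0 0 0 0

After press 2 at (0,1):
1 1 1 0 0
0 1 0 0 0
0 0 0 0 0

After press 3 at (0,1):
0 0 0 0 0
0 0 0 0 0
0 0 0 0 0

Lights still on: 0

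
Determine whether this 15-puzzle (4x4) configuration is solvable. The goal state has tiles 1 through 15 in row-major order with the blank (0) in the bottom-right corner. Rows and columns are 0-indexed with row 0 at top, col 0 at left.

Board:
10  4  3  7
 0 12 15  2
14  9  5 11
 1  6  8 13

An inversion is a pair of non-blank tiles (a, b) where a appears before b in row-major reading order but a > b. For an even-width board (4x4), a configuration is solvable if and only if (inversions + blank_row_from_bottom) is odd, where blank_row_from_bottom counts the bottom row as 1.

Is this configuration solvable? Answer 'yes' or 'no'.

Inversions: 50
Blank is in row 1 (0-indexed from top), which is row 3 counting from the bottom (bottom = 1).
50 + 3 = 53, which is odd, so the puzzle is solvable.

Answer: yes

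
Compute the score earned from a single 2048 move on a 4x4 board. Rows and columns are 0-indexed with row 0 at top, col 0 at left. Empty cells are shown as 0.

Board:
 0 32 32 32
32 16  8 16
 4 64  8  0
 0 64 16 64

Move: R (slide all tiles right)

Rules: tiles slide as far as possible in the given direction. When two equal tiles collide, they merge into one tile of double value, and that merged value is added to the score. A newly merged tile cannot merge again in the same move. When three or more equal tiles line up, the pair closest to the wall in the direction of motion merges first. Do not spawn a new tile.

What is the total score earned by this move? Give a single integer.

Slide right:
row 0: [0, 32, 32, 32] -> [0, 0, 32, 64]  score +64 (running 64)
row 1: [32, 16, 8, 16] -> [32, 16, 8, 16]  score +0 (running 64)
row 2: [4, 64, 8, 0] -> [0, 4, 64, 8]  score +0 (running 64)
row 3: [0, 64, 16, 64] -> [0, 64, 16, 64]  score +0 (running 64)
Board after move:
 0  0 32 64
32 16  8 16
 0  4 64  8
 0 64 16 64

Answer: 64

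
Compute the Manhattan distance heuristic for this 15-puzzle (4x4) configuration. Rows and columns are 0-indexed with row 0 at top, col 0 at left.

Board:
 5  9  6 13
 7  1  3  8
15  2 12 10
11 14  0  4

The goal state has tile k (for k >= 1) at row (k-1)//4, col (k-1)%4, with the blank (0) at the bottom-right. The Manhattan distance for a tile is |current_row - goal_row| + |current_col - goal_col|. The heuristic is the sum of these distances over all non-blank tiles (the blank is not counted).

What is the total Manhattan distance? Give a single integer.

Answer: 31

Derivation:
Tile 5: (0,0)->(1,0) = 1
Tile 9: (0,1)->(2,0) = 3
Tile 6: (0,2)->(1,1) = 2
Tile 13: (0,3)->(3,0) = 6
Tile 7: (1,0)->(1,2) = 2
Tile 1: (1,1)->(0,0) = 2
Tile 3: (1,2)->(0,2) = 1
Tile 8: (1,3)->(1,3) = 0
Tile 15: (2,0)->(3,2) = 3
Tile 2: (2,1)->(0,1) = 2
Tile 12: (2,2)->(2,3) = 1
Tile 10: (2,3)->(2,1) = 2
Tile 11: (3,0)->(2,2) = 3
Tile 14: (3,1)->(3,1) = 0
Tile 4: (3,3)->(0,3) = 3
Sum: 1 + 3 + 2 + 6 + 2 + 2 + 1 + 0 + 3 + 2 + 1 + 2 + 3 + 0 + 3 = 31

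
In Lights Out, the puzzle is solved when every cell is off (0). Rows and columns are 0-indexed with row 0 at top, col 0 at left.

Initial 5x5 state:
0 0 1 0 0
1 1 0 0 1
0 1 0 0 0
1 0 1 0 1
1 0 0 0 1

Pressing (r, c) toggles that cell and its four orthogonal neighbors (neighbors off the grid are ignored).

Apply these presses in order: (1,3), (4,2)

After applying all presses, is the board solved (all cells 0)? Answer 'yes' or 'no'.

Answer: no

Derivation:
After press 1 at (1,3):
0 0 1 1 0
1 1 1 1 0
0 1 0 1 0
1 0 1 0 1
1 0 0 0 1

After press 2 at (4,2):
0 0 1 1 0
1 1 1 1 0
0 1 0 1 0
1 0 0 0 1
1 1 1 1 1

Lights still on: 15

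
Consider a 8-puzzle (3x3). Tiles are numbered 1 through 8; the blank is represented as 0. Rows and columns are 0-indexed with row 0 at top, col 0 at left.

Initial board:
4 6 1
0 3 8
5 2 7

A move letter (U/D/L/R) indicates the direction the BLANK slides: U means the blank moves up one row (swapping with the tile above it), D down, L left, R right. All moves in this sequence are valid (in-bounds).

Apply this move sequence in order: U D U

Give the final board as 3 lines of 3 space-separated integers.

After move 1 (U):
0 6 1
4 3 8
5 2 7

After move 2 (D):
4 6 1
0 3 8
5 2 7

After move 3 (U):
0 6 1
4 3 8
5 2 7

Answer: 0 6 1
4 3 8
5 2 7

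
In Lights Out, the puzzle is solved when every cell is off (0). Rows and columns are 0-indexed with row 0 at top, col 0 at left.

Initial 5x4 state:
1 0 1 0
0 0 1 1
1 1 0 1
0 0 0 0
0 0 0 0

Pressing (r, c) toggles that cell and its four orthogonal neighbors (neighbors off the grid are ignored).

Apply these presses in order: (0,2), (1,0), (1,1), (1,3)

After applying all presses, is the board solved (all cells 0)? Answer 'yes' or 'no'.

After press 1 at (0,2):
1 1 0 1
0 0 0 1
1 1 0 1
0 0 0 0
0 0 0 0

After press 2 at (1,0):
0 1 0 1
1 1 0 1
0 1 0 1
0 0 0 0
0 0 0 0

After press 3 at (1,1):
0 0 0 1
0 0 1 1
0 0 0 1
0 0 0 0
0 0 0 0

After press 4 at (1,3):
0 0 0 0
0 0 0 0
0 0 0 0
0 0 0 0
0 0 0 0

Lights still on: 0

Answer: yes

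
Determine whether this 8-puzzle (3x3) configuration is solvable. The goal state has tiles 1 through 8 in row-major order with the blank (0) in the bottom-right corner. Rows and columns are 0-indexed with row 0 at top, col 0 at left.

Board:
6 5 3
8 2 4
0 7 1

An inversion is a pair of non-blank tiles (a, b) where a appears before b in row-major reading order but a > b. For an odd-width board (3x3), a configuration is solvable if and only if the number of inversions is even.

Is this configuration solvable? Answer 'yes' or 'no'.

Inversions (pairs i<j in row-major order where tile[i] > tile[j] > 0): 18
18 is even, so the puzzle is solvable.

Answer: yes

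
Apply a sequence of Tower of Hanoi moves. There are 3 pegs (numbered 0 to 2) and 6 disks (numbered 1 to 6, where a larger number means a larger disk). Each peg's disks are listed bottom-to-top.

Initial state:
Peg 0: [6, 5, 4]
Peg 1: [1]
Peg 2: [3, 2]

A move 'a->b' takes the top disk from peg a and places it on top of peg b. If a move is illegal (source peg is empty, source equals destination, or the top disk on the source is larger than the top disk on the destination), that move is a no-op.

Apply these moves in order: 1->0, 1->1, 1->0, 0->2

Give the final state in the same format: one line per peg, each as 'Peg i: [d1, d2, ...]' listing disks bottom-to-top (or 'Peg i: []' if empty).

Answer: Peg 0: [6, 5, 4]
Peg 1: []
Peg 2: [3, 2, 1]

Derivation:
After move 1 (1->0):
Peg 0: [6, 5, 4, 1]
Peg 1: []
Peg 2: [3, 2]

After move 2 (1->1):
Peg 0: [6, 5, 4, 1]
Peg 1: []
Peg 2: [3, 2]

After move 3 (1->0):
Peg 0: [6, 5, 4, 1]
Peg 1: []
Peg 2: [3, 2]

After move 4 (0->2):
Peg 0: [6, 5, 4]
Peg 1: []
Peg 2: [3, 2, 1]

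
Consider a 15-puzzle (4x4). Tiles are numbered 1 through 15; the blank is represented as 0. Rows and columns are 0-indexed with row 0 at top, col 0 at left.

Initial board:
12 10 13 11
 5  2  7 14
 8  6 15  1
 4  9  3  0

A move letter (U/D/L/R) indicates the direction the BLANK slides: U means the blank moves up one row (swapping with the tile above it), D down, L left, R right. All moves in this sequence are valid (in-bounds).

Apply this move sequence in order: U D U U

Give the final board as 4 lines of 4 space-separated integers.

Answer: 12 10 13 11
 5  2  7  0
 8  6 15 14
 4  9  3  1

Derivation:
After move 1 (U):
12 10 13 11
 5  2  7 14
 8  6 15  0
 4  9  3  1

After move 2 (D):
12 10 13 11
 5  2  7 14
 8  6 15  1
 4  9  3  0

After move 3 (U):
12 10 13 11
 5  2  7 14
 8  6 15  0
 4  9  3  1

After move 4 (U):
12 10 13 11
 5  2  7  0
 8  6 15 14
 4  9  3  1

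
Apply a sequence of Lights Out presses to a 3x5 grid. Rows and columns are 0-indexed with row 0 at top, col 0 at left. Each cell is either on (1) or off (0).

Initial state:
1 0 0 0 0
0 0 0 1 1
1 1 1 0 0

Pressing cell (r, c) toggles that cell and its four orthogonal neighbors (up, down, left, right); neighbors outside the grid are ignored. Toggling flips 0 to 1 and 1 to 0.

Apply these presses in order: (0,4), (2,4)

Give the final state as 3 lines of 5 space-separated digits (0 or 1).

Answer: 1 0 0 1 1
0 0 0 1 1
1 1 1 1 1

Derivation:
After press 1 at (0,4):
1 0 0 1 1
0 0 0 1 0
1 1 1 0 0

After press 2 at (2,4):
1 0 0 1 1
0 0 0 1 1
1 1 1 1 1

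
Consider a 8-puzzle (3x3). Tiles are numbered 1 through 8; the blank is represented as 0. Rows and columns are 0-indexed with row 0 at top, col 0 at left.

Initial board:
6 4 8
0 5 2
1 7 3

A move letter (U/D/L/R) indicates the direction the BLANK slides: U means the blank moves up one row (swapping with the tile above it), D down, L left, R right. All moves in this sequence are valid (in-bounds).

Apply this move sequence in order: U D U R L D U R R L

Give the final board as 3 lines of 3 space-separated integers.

Answer: 4 0 8
6 5 2
1 7 3

Derivation:
After move 1 (U):
0 4 8
6 5 2
1 7 3

After move 2 (D):
6 4 8
0 5 2
1 7 3

After move 3 (U):
0 4 8
6 5 2
1 7 3

After move 4 (R):
4 0 8
6 5 2
1 7 3

After move 5 (L):
0 4 8
6 5 2
1 7 3

After move 6 (D):
6 4 8
0 5 2
1 7 3

After move 7 (U):
0 4 8
6 5 2
1 7 3

After move 8 (R):
4 0 8
6 5 2
1 7 3

After move 9 (R):
4 8 0
6 5 2
1 7 3

After move 10 (L):
4 0 8
6 5 2
1 7 3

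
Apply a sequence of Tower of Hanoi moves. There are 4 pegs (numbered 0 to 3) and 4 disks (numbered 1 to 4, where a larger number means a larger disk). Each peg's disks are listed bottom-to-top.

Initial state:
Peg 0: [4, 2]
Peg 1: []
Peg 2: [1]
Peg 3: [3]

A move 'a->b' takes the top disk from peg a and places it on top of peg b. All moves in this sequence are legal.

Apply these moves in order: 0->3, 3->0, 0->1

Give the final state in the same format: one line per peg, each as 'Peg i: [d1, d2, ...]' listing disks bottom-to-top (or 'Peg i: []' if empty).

After move 1 (0->3):
Peg 0: [4]
Peg 1: []
Peg 2: [1]
Peg 3: [3, 2]

After move 2 (3->0):
Peg 0: [4, 2]
Peg 1: []
Peg 2: [1]
Peg 3: [3]

After move 3 (0->1):
Peg 0: [4]
Peg 1: [2]
Peg 2: [1]
Peg 3: [3]

Answer: Peg 0: [4]
Peg 1: [2]
Peg 2: [1]
Peg 3: [3]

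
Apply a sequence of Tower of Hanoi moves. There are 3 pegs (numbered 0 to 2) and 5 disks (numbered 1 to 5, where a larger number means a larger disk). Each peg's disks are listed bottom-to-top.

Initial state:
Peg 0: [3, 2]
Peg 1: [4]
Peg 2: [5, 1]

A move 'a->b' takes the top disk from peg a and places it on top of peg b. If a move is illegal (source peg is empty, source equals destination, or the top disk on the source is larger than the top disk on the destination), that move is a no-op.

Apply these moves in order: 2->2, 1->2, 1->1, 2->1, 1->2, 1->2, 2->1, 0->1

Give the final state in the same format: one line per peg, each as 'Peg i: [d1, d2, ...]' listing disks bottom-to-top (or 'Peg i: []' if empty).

Answer: Peg 0: [3, 2]
Peg 1: [4, 1]
Peg 2: [5]

Derivation:
After move 1 (2->2):
Peg 0: [3, 2]
Peg 1: [4]
Peg 2: [5, 1]

After move 2 (1->2):
Peg 0: [3, 2]
Peg 1: [4]
Peg 2: [5, 1]

After move 3 (1->1):
Peg 0: [3, 2]
Peg 1: [4]
Peg 2: [5, 1]

After move 4 (2->1):
Peg 0: [3, 2]
Peg 1: [4, 1]
Peg 2: [5]

After move 5 (1->2):
Peg 0: [3, 2]
Peg 1: [4]
Peg 2: [5, 1]

After move 6 (1->2):
Peg 0: [3, 2]
Peg 1: [4]
Peg 2: [5, 1]

After move 7 (2->1):
Peg 0: [3, 2]
Peg 1: [4, 1]
Peg 2: [5]

After move 8 (0->1):
Peg 0: [3, 2]
Peg 1: [4, 1]
Peg 2: [5]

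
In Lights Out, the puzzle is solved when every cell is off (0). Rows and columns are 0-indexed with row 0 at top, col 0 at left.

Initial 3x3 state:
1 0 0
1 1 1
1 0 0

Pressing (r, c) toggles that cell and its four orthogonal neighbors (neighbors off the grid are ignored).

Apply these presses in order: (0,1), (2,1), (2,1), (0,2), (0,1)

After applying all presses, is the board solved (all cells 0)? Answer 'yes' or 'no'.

Answer: no

Derivation:
After press 1 at (0,1):
0 1 1
1 0 1
1 0 0

After press 2 at (2,1):
0 1 1
1 1 1
0 1 1

After press 3 at (2,1):
0 1 1
1 0 1
1 0 0

After press 4 at (0,2):
0 0 0
1 0 0
1 0 0

After press 5 at (0,1):
1 1 1
1 1 0
1 0 0

Lights still on: 6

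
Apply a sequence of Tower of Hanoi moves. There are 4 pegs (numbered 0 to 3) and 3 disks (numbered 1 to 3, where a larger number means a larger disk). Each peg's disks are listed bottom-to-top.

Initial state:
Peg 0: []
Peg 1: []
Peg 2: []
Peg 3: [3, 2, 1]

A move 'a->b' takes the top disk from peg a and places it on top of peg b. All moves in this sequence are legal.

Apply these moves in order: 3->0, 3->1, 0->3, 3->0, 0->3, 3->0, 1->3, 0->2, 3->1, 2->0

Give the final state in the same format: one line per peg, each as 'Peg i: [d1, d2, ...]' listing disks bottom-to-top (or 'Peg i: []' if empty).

After move 1 (3->0):
Peg 0: [1]
Peg 1: []
Peg 2: []
Peg 3: [3, 2]

After move 2 (3->1):
Peg 0: [1]
Peg 1: [2]
Peg 2: []
Peg 3: [3]

After move 3 (0->3):
Peg 0: []
Peg 1: [2]
Peg 2: []
Peg 3: [3, 1]

After move 4 (3->0):
Peg 0: [1]
Peg 1: [2]
Peg 2: []
Peg 3: [3]

After move 5 (0->3):
Peg 0: []
Peg 1: [2]
Peg 2: []
Peg 3: [3, 1]

After move 6 (3->0):
Peg 0: [1]
Peg 1: [2]
Peg 2: []
Peg 3: [3]

After move 7 (1->3):
Peg 0: [1]
Peg 1: []
Peg 2: []
Peg 3: [3, 2]

After move 8 (0->2):
Peg 0: []
Peg 1: []
Peg 2: [1]
Peg 3: [3, 2]

After move 9 (3->1):
Peg 0: []
Peg 1: [2]
Peg 2: [1]
Peg 3: [3]

After move 10 (2->0):
Peg 0: [1]
Peg 1: [2]
Peg 2: []
Peg 3: [3]

Answer: Peg 0: [1]
Peg 1: [2]
Peg 2: []
Peg 3: [3]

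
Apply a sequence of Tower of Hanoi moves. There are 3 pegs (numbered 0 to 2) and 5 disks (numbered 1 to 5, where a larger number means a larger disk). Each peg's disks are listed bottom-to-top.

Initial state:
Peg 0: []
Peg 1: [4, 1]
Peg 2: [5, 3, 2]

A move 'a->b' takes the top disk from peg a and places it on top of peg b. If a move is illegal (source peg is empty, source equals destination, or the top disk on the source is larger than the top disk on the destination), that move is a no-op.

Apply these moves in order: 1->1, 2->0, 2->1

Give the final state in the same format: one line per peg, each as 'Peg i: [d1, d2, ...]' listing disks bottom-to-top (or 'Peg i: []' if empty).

After move 1 (1->1):
Peg 0: []
Peg 1: [4, 1]
Peg 2: [5, 3, 2]

After move 2 (2->0):
Peg 0: [2]
Peg 1: [4, 1]
Peg 2: [5, 3]

After move 3 (2->1):
Peg 0: [2]
Peg 1: [4, 1]
Peg 2: [5, 3]

Answer: Peg 0: [2]
Peg 1: [4, 1]
Peg 2: [5, 3]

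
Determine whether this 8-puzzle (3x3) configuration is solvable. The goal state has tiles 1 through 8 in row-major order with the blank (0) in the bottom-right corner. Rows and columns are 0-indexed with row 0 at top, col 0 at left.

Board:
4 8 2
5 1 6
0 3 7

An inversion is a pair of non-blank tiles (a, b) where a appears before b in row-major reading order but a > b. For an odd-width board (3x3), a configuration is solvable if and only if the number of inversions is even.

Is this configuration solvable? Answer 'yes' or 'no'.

Inversions (pairs i<j in row-major order where tile[i] > tile[j] > 0): 13
13 is odd, so the puzzle is not solvable.

Answer: no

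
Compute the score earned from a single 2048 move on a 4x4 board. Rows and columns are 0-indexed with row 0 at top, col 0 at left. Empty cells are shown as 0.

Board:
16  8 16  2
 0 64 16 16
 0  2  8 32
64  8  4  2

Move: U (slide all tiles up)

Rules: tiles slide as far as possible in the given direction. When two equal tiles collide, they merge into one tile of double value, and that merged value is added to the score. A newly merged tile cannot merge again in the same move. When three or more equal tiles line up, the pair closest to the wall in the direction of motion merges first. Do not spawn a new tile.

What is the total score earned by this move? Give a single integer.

Answer: 32

Derivation:
Slide up:
col 0: [16, 0, 0, 64] -> [16, 64, 0, 0]  score +0 (running 0)
col 1: [8, 64, 2, 8] -> [8, 64, 2, 8]  score +0 (running 0)
col 2: [16, 16, 8, 4] -> [32, 8, 4, 0]  score +32 (running 32)
col 3: [2, 16, 32, 2] -> [2, 16, 32, 2]  score +0 (running 32)
Board after move:
16  8 32  2
64 64  8 16
 0  2  4 32
 0  8  0  2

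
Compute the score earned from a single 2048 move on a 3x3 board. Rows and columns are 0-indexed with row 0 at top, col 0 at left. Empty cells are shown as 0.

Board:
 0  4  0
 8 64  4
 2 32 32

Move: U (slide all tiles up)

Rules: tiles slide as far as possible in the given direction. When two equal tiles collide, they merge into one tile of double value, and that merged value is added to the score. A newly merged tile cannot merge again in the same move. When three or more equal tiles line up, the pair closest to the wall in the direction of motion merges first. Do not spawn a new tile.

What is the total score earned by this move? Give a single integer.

Slide up:
col 0: [0, 8, 2] -> [8, 2, 0]  score +0 (running 0)
col 1: [4, 64, 32] -> [4, 64, 32]  score +0 (running 0)
col 2: [0, 4, 32] -> [4, 32, 0]  score +0 (running 0)
Board after move:
 8  4  4
 2 64 32
 0 32  0

Answer: 0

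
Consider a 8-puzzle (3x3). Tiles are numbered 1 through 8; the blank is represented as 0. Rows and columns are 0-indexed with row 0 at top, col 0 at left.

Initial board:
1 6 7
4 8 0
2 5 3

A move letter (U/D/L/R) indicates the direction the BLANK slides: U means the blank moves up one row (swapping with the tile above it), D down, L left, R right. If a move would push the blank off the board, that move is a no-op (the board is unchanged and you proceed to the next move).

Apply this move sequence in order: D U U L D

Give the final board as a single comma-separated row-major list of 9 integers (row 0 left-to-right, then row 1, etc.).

Answer: 1, 8, 6, 4, 0, 7, 2, 5, 3

Derivation:
After move 1 (D):
1 6 7
4 8 3
2 5 0

After move 2 (U):
1 6 7
4 8 0
2 5 3

After move 3 (U):
1 6 0
4 8 7
2 5 3

After move 4 (L):
1 0 6
4 8 7
2 5 3

After move 5 (D):
1 8 6
4 0 7
2 5 3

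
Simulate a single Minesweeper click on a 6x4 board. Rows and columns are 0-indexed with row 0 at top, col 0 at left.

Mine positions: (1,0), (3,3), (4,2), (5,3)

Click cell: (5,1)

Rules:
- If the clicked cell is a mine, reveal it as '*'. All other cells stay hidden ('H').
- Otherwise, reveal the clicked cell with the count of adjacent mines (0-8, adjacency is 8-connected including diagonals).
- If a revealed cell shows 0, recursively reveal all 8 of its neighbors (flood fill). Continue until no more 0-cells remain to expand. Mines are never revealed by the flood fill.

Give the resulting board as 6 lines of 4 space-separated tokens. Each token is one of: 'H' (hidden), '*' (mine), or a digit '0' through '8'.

H H H H
H H H H
H H H H
H H H H
H H H H
H 1 H H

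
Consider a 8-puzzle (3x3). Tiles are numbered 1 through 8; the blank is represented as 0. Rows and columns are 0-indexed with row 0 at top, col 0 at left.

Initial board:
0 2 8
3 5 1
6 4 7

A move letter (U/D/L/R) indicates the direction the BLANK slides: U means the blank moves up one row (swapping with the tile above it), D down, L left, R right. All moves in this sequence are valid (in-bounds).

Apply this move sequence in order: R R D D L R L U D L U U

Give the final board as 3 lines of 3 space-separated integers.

Answer: 0 8 1
2 5 7
3 6 4

Derivation:
After move 1 (R):
2 0 8
3 5 1
6 4 7

After move 2 (R):
2 8 0
3 5 1
6 4 7

After move 3 (D):
2 8 1
3 5 0
6 4 7

After move 4 (D):
2 8 1
3 5 7
6 4 0

After move 5 (L):
2 8 1
3 5 7
6 0 4

After move 6 (R):
2 8 1
3 5 7
6 4 0

After move 7 (L):
2 8 1
3 5 7
6 0 4

After move 8 (U):
2 8 1
3 0 7
6 5 4

After move 9 (D):
2 8 1
3 5 7
6 0 4

After move 10 (L):
2 8 1
3 5 7
0 6 4

After move 11 (U):
2 8 1
0 5 7
3 6 4

After move 12 (U):
0 8 1
2 5 7
3 6 4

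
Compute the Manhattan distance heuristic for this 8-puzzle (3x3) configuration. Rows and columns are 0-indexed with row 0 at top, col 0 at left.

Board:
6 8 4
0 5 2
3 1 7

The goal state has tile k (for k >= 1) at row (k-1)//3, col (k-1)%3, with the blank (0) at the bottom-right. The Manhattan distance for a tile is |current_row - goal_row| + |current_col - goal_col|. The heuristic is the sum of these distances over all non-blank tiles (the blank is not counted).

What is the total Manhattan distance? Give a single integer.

Answer: 19

Derivation:
Tile 6: (0,0)->(1,2) = 3
Tile 8: (0,1)->(2,1) = 2
Tile 4: (0,2)->(1,0) = 3
Tile 5: (1,1)->(1,1) = 0
Tile 2: (1,2)->(0,1) = 2
Tile 3: (2,0)->(0,2) = 4
Tile 1: (2,1)->(0,0) = 3
Tile 7: (2,2)->(2,0) = 2
Sum: 3 + 2 + 3 + 0 + 2 + 4 + 3 + 2 = 19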